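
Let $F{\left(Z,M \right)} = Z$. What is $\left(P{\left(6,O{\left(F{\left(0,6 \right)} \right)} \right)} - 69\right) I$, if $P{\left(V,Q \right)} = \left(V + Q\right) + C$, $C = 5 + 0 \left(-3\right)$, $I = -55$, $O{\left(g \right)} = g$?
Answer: $3190$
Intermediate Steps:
$C = 5$ ($C = 5 + 0 = 5$)
$P{\left(V,Q \right)} = 5 + Q + V$ ($P{\left(V,Q \right)} = \left(V + Q\right) + 5 = \left(Q + V\right) + 5 = 5 + Q + V$)
$\left(P{\left(6,O{\left(F{\left(0,6 \right)} \right)} \right)} - 69\right) I = \left(\left(5 + 0 + 6\right) - 69\right) \left(-55\right) = \left(11 - 69\right) \left(-55\right) = \left(-58\right) \left(-55\right) = 3190$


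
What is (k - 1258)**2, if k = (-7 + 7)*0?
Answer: 1582564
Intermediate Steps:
k = 0 (k = 0*0 = 0)
(k - 1258)**2 = (0 - 1258)**2 = (-1258)**2 = 1582564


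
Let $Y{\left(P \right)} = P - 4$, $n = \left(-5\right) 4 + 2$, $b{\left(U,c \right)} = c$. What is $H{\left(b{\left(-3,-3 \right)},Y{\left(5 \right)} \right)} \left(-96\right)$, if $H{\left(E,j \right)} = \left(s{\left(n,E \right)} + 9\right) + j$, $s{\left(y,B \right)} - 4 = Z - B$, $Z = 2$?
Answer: $-1824$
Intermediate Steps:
$n = -18$ ($n = -20 + 2 = -18$)
$Y{\left(P \right)} = -4 + P$
$s{\left(y,B \right)} = 6 - B$ ($s{\left(y,B \right)} = 4 - \left(-2 + B\right) = 6 - B$)
$H{\left(E,j \right)} = 15 + j - E$ ($H{\left(E,j \right)} = \left(\left(6 - E\right) + 9\right) + j = \left(15 - E\right) + j = 15 + j - E$)
$H{\left(b{\left(-3,-3 \right)},Y{\left(5 \right)} \right)} \left(-96\right) = \left(15 + \left(-4 + 5\right) - -3\right) \left(-96\right) = \left(15 + 1 + 3\right) \left(-96\right) = 19 \left(-96\right) = -1824$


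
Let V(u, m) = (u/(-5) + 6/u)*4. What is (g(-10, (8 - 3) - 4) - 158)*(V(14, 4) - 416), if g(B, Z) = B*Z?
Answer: 357408/5 ≈ 71482.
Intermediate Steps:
V(u, m) = 24/u - 4*u/5 (V(u, m) = (u*(-⅕) + 6/u)*4 = (-u/5 + 6/u)*4 = (6/u - u/5)*4 = 24/u - 4*u/5)
(g(-10, (8 - 3) - 4) - 158)*(V(14, 4) - 416) = (-10*((8 - 3) - 4) - 158)*((24/14 - ⅘*14) - 416) = (-10*(5 - 4) - 158)*((24*(1/14) - 56/5) - 416) = (-10*1 - 158)*((12/7 - 56/5) - 416) = (-10 - 158)*(-332/35 - 416) = -168*(-14892/35) = 357408/5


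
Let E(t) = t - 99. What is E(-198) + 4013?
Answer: 3716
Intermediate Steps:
E(t) = -99 + t
E(-198) + 4013 = (-99 - 198) + 4013 = -297 + 4013 = 3716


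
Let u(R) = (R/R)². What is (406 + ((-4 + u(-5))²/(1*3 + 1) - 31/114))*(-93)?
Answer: -2883589/76 ≈ -37942.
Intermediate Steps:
u(R) = 1 (u(R) = 1² = 1)
(406 + ((-4 + u(-5))²/(1*3 + 1) - 31/114))*(-93) = (406 + ((-4 + 1)²/(1*3 + 1) - 31/114))*(-93) = (406 + ((-3)²/(3 + 1) - 31*1/114))*(-93) = (406 + (9/4 - 31/114))*(-93) = (406 + 451/228)*(-93) = (93019/228)*(-93) = -2883589/76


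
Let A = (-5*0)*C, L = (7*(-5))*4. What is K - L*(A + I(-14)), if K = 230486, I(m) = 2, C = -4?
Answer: 230766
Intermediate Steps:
L = -140 (L = -35*4 = -140)
A = 0 (A = -5*0*(-4) = 0*(-4) = 0)
K - L*(A + I(-14)) = 230486 - (-140)*(0 + 2) = 230486 - (-140)*2 = 230486 - 1*(-280) = 230486 + 280 = 230766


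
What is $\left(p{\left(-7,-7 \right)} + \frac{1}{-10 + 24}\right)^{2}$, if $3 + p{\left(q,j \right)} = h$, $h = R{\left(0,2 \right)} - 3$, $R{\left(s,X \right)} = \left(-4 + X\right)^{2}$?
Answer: $\frac{729}{196} \approx 3.7194$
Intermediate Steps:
$h = 1$ ($h = \left(-4 + 2\right)^{2} - 3 = \left(-2\right)^{2} - 3 = 4 - 3 = 1$)
$p{\left(q,j \right)} = -2$ ($p{\left(q,j \right)} = -3 + 1 = -2$)
$\left(p{\left(-7,-7 \right)} + \frac{1}{-10 + 24}\right)^{2} = \left(-2 + \frac{1}{-10 + 24}\right)^{2} = \left(-2 + \frac{1}{14}\right)^{2} = \left(- \frac{27}{14}\right)^{2} = \frac{729}{196}$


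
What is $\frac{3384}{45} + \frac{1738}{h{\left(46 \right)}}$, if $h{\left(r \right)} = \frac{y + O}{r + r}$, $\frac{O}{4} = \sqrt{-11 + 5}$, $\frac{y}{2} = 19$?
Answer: $\frac{140724}{35} - \frac{14536 i \sqrt{6}}{35} \approx 4020.7 - 1017.3 i$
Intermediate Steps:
$y = 38$ ($y = 2 \cdot 19 = 38$)
$O = 4 i \sqrt{6}$ ($O = 4 \sqrt{-11 + 5} = 4 \sqrt{-6} = 4 i \sqrt{6} \approx 9.798 i$)
$h{\left(r \right)} = \frac{38 + 4 i \sqrt{6}}{2 r}$ ($h{\left(r \right)} = \frac{38 + 4 i \sqrt{6}}{r + r} = \frac{38 + 4 i \sqrt{6}}{2 r}$)
$\frac{3384}{45} + \frac{1738}{h{\left(46 \right)}} = \frac{3384}{45} + \frac{1738}{\frac{1}{46} \left(19 + 2 i \sqrt{6}\right)} = 3384 \cdot \frac{1}{45} + \frac{1738}{\frac{1}{46} \left(19 + 2 i \sqrt{6}\right)} = \frac{376}{5} + \frac{1738}{\frac{19}{46} + \frac{i \sqrt{6}}{23}}$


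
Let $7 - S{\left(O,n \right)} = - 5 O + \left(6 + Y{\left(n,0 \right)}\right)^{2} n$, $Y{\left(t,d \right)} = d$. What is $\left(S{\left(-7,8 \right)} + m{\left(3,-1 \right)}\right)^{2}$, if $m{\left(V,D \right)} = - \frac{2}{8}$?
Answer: $\frac{1600225}{16} \approx 1.0001 \cdot 10^{5}$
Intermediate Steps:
$m{\left(V,D \right)} = - \frac{1}{4}$ ($m{\left(V,D \right)} = \left(-2\right) \frac{1}{8} = - \frac{1}{4}$)
$S{\left(O,n \right)} = 7 - 36 n + 5 O$ ($S{\left(O,n \right)} = 7 - \left(- 5 O + \left(6 + 0\right)^{2} n\right) = 7 - \left(- 5 O + 6^{2} n\right) = 7 - \left(- 5 O + 36 n\right) = 7 + \left(- 36 n + 5 O\right) = 7 - 36 n + 5 O$)
$\left(S{\left(-7,8 \right)} + m{\left(3,-1 \right)}\right)^{2} = \left(\left(7 - 288 + 5 \left(-7\right)\right) - \frac{1}{4}\right)^{2} = \left(\left(7 - 288 - 35\right) - \frac{1}{4}\right)^{2} = \left(-316 - \frac{1}{4}\right)^{2} = \left(- \frac{1265}{4}\right)^{2} = \frac{1600225}{16}$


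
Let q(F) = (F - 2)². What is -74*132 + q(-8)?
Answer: -9668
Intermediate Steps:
q(F) = (-2 + F)²
-74*132 + q(-8) = -74*132 + (-2 - 8)² = -9768 + (-10)² = -9768 + 100 = -9668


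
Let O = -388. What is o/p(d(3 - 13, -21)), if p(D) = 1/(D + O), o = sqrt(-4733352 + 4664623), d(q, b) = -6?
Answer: -394*I*sqrt(68729) ≈ -1.0329e+5*I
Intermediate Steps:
o = I*sqrt(68729) (o = sqrt(-68729) = I*sqrt(68729) ≈ 262.16*I)
p(D) = 1/(-388 + D) (p(D) = 1/(D - 388) = 1/(-388 + D))
o/p(d(3 - 13, -21)) = (I*sqrt(68729))/(1/(-388 - 6)) = (I*sqrt(68729))/(1/(-394)) = (I*sqrt(68729))/(-1/394) = (I*sqrt(68729))*(-394) = -394*I*sqrt(68729)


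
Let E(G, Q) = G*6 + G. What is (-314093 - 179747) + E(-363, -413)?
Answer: -496381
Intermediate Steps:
E(G, Q) = 7*G (E(G, Q) = 6*G + G = 7*G)
(-314093 - 179747) + E(-363, -413) = (-314093 - 179747) + 7*(-363) = -493840 - 2541 = -496381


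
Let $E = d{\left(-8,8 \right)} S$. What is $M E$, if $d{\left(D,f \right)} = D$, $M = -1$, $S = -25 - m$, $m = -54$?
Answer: $232$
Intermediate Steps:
$S = 29$ ($S = -25 - -54 = -25 + 54 = 29$)
$E = -232$ ($E = \left(-8\right) 29 = -232$)
$M E = \left(-1\right) \left(-232\right) = 232$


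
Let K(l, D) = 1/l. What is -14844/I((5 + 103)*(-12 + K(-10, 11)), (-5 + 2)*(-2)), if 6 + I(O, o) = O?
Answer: 6185/547 ≈ 11.307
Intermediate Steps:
I(O, o) = -6 + O
-14844/I((5 + 103)*(-12 + K(-10, 11)), (-5 + 2)*(-2)) = -14844/(-6 + (5 + 103)*(-12 + 1/(-10))) = -14844/(-6 + 108*(-12 - ⅒)) = -14844/(-6 + 108*(-121/10)) = -14844/(-6 - 6534/5) = -14844/(-6564/5) = -14844*(-5/6564) = 6185/547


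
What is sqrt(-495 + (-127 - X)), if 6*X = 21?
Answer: 3*I*sqrt(278)/2 ≈ 25.01*I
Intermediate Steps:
X = 7/2 (X = (1/6)*21 = 7/2 ≈ 3.5000)
sqrt(-495 + (-127 - X)) = sqrt(-495 + (-127 - 1*7/2)) = sqrt(-495 + (-127 - 7/2)) = sqrt(-495 - 261/2) = sqrt(-1251/2) = 3*I*sqrt(278)/2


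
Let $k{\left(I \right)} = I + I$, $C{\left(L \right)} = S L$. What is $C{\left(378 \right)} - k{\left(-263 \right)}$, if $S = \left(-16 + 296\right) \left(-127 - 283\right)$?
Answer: $-43393874$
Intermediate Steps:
$S = -114800$ ($S = 280 \left(-410\right) = -114800$)
$C{\left(L \right)} = - 114800 L$
$k{\left(I \right)} = 2 I$
$C{\left(378 \right)} - k{\left(-263 \right)} = \left(-114800\right) 378 - 2 \left(-263\right) = -43394400 - -526 = -43394400 + 526 = -43393874$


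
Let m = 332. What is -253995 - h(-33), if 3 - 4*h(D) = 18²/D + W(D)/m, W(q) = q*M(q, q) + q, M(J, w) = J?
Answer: -927598539/3652 ≈ -2.5400e+5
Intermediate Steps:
W(q) = q + q² (W(q) = q*q + q = q² + q = q + q²)
h(D) = ¾ - 81/D - D*(1 + D)/1328 (h(D) = ¾ - (18²/D + (D*(1 + D))/332)/4 = ¾ - (324/D + (D*(1 + D))*(1/332))/4 = ¾ - (324/D + D*(1 + D)/332)/4 = ¾ + (-81/D - D*(1 + D)/1328) = ¾ - 81/D - D*(1 + D)/1328)
-253995 - h(-33) = -253995 - (-107568 - 33*(996 - 1*(-33)*(1 - 33)))/(1328*(-33)) = -253995 - (-1)*(-107568 - 33*(996 - 1*(-33)*(-32)))/(1328*33) = -253995 - (-1)*(-107568 - 33*(996 - 1056))/(1328*33) = -253995 - (-1)*(-107568 - 33*(-60))/(1328*33) = -253995 - (-1)*(-107568 + 1980)/(1328*33) = -253995 - (-1)*(-105588)/(1328*33) = -253995 - 1*8799/3652 = -253995 - 8799/3652 = -927598539/3652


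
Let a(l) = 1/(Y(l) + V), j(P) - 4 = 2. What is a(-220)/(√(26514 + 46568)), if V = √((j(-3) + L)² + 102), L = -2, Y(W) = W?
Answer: -55*√73082/882136281 - √2155919/1764272562 ≈ -1.7687e-5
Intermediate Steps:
j(P) = 6 (j(P) = 4 + 2 = 6)
V = √118 (V = √((6 - 2)² + 102) = √(4² + 102) = √(16 + 102) = √118 ≈ 10.863)
a(l) = 1/(l + √118)
a(-220)/(√(26514 + 46568)) = 1/((-220 + √118)*(√(26514 + 46568))) = 1/((-220 + √118)*(√73082)) = (√73082/73082)/(-220 + √118) = √73082/(73082*(-220 + √118))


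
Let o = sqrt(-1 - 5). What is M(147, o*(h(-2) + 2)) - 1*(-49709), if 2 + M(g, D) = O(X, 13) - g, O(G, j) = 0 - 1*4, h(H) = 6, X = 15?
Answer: 49556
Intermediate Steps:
o = I*sqrt(6) (o = sqrt(-6) = I*sqrt(6) ≈ 2.4495*I)
O(G, j) = -4 (O(G, j) = 0 - 4 = -4)
M(g, D) = -6 - g (M(g, D) = -2 + (-4 - g) = -6 - g)
M(147, o*(h(-2) + 2)) - 1*(-49709) = (-6 - 1*147) - 1*(-49709) = (-6 - 147) + 49709 = -153 + 49709 = 49556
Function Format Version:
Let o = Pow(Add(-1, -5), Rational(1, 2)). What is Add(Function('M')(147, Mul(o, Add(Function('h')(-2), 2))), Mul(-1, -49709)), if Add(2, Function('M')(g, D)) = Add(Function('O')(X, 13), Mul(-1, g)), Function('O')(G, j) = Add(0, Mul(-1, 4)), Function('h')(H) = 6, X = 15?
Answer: 49556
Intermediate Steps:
o = Mul(I, Pow(6, Rational(1, 2))) (o = Pow(-6, Rational(1, 2)) = Mul(I, Pow(6, Rational(1, 2))) ≈ Mul(2.4495, I))
Function('O')(G, j) = -4 (Function('O')(G, j) = Add(0, -4) = -4)
Function('M')(g, D) = Add(-6, Mul(-1, g)) (Function('M')(g, D) = Add(-2, Add(-4, Mul(-1, g))) = Add(-6, Mul(-1, g)))
Add(Function('M')(147, Mul(o, Add(Function('h')(-2), 2))), Mul(-1, -49709)) = Add(Add(-6, Mul(-1, 147)), Mul(-1, -49709)) = Add(Add(-6, -147), 49709) = Add(-153, 49709) = 49556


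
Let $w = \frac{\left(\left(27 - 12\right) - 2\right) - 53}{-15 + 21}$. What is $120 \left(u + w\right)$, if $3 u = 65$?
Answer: $1800$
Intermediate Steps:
$u = \frac{65}{3}$ ($u = \frac{1}{3} \cdot 65 = \frac{65}{3} \approx 21.667$)
$w = - \frac{20}{3}$ ($w = \frac{\left(15 - 2\right) - 53}{6} = \left(13 - 53\right) \frac{1}{6} = \left(-40\right) \frac{1}{6} = - \frac{20}{3} \approx -6.6667$)
$120 \left(u + w\right) = 120 \left(\frac{65}{3} - \frac{20}{3}\right) = 120 \cdot 15 = 1800$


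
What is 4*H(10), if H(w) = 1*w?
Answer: 40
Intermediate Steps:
H(w) = w
4*H(10) = 4*10 = 40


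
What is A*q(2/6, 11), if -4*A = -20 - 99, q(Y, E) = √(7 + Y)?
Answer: 119*√66/12 ≈ 80.563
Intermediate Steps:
A = 119/4 (A = -(-20 - 99)/4 = -¼*(-119) = 119/4 ≈ 29.750)
A*q(2/6, 11) = 119*√(7 + 2/6)/4 = 119*√(7 + 2*(⅙))/4 = 119*√(7 + ⅓)/4 = 119*√(22/3)/4 = 119*(√66/3)/4 = 119*√66/12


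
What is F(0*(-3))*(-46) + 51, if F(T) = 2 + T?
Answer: -41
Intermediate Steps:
F(0*(-3))*(-46) + 51 = (2 + 0*(-3))*(-46) + 51 = (2 + 0)*(-46) + 51 = 2*(-46) + 51 = -92 + 51 = -41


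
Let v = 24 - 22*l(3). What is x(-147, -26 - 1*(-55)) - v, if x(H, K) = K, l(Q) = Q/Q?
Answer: 27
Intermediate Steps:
l(Q) = 1
v = 2 (v = 24 - 22*1 = 24 - 22 = 2)
x(-147, -26 - 1*(-55)) - v = (-26 - 1*(-55)) - 1*2 = (-26 + 55) - 2 = 29 - 2 = 27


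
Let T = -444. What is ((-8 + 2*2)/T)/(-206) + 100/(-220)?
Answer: -114341/251526 ≈ -0.45459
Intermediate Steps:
((-8 + 2*2)/T)/(-206) + 100/(-220) = ((-8 + 2*2)/(-444))/(-206) + 100/(-220) = ((-8 + 4)*(-1/444))*(-1/206) + 100*(-1/220) = -4*(-1/444)*(-1/206) - 5/11 = (1/111)*(-1/206) - 5/11 = -1/22866 - 5/11 = -114341/251526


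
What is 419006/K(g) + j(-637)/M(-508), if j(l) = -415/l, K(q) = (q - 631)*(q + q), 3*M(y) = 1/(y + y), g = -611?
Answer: -5679090341/2860326 ≈ -1985.5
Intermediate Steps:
M(y) = 1/(6*y) (M(y) = 1/(3*(y + y)) = 1/(3*((2*y))) = (1/(2*y))/3 = 1/(6*y))
K(q) = 2*q*(-631 + q) (K(q) = (-631 + q)*(2*q) = 2*q*(-631 + q))
419006/K(g) + j(-637)/M(-508) = 419006/((2*(-611)*(-631 - 611))) + (-415/(-637))/(((⅙)/(-508))) = 419006/((2*(-611)*(-1242))) + (-415*(-1/637))/(((⅙)*(-1/508))) = 419006/1517724 + 415/(637*(-1/3048)) = 419006*(1/1517724) + (415/637)*(-3048) = 209503/758862 - 1264920/637 = -5679090341/2860326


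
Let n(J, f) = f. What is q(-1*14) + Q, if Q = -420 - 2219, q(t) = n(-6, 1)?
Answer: -2638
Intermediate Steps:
q(t) = 1
Q = -2639
q(-1*14) + Q = 1 - 2639 = -2638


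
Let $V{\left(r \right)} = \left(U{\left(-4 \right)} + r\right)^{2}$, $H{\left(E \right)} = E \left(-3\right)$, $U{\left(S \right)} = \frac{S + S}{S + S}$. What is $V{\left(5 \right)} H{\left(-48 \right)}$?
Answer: $5184$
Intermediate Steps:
$U{\left(S \right)} = 1$ ($U{\left(S \right)} = \frac{2 S}{2 S} = 2 S \frac{1}{2 S} = 1$)
$H{\left(E \right)} = - 3 E$
$V{\left(r \right)} = \left(1 + r\right)^{2}$
$V{\left(5 \right)} H{\left(-48 \right)} = \left(1 + 5\right)^{2} \left(\left(-3\right) \left(-48\right)\right) = 6^{2} \cdot 144 = 36 \cdot 144 = 5184$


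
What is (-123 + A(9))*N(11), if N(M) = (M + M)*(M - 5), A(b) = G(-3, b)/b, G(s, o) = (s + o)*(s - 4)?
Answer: -16852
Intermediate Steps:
G(s, o) = (-4 + s)*(o + s) (G(s, o) = (o + s)*(-4 + s) = (-4 + s)*(o + s))
A(b) = (21 - 7*b)/b (A(b) = ((-3)² - 4*b - 4*(-3) + b*(-3))/b = (9 - 4*b + 12 - 3*b)/b = (21 - 7*b)/b)
N(M) = 2*M*(-5 + M) (N(M) = (2*M)*(-5 + M) = 2*M*(-5 + M))
(-123 + A(9))*N(11) = (-123 + (-7 + 21/9))*(2*11*(-5 + 11)) = (-123 + (-7 + 21*(⅑)))*(2*11*6) = (-123 + (-7 + 7/3))*132 = (-123 - 14/3)*132 = -383/3*132 = -16852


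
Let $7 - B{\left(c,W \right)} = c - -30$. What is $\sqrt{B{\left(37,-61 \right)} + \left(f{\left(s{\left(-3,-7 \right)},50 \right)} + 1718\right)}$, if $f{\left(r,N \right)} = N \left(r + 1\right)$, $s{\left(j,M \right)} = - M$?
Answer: $7 \sqrt{42} \approx 45.365$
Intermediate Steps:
$f{\left(r,N \right)} = N \left(1 + r\right)$
$B{\left(c,W \right)} = -23 - c$ ($B{\left(c,W \right)} = 7 - \left(c - -30\right) = 7 - \left(c + 30\right) = 7 - \left(30 + c\right) = -23 - c$)
$\sqrt{B{\left(37,-61 \right)} + \left(f{\left(s{\left(-3,-7 \right)},50 \right)} + 1718\right)} = \sqrt{\left(-23 - 37\right) + \left(50 \left(1 - -7\right) + 1718\right)} = \sqrt{\left(-23 - 37\right) + \left(50 \left(1 + 7\right) + 1718\right)} = \sqrt{-60 + \left(50 \cdot 8 + 1718\right)} = \sqrt{-60 + \left(400 + 1718\right)} = \sqrt{-60 + 2118} = \sqrt{2058} = 7 \sqrt{42}$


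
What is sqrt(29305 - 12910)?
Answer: sqrt(16395) ≈ 128.04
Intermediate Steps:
sqrt(29305 - 12910) = sqrt(16395)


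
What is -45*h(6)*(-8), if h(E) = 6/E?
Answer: 360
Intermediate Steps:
-45*h(6)*(-8) = -270/6*(-8) = -45*1*(-8) = -45*(-8) = 360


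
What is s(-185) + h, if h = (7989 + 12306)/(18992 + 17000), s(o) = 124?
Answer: 407573/3272 ≈ 124.56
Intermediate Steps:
h = 1845/3272 (h = 20295/35992 = 20295*(1/35992) = 1845/3272 ≈ 0.56388)
s(-185) + h = 124 + 1845/3272 = 407573/3272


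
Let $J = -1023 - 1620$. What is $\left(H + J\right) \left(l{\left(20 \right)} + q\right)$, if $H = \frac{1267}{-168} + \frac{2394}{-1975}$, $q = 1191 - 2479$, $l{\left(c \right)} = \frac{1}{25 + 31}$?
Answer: $\frac{114757828603}{33600} \approx 3.4154 \cdot 10^{6}$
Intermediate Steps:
$J = -2643$
$l{\left(c \right)} = \frac{1}{56}$
$q = -1288$
$H = - \frac{414931}{47400}$ ($H = 1267 \left(- \frac{1}{168}\right) + 2394 \left(- \frac{1}{1975}\right) = - \frac{181}{24} - \frac{2394}{1975} = - \frac{414931}{47400} \approx -8.7538$)
$\left(H + J\right) \left(l{\left(20 \right)} + q\right) = \left(- \frac{414931}{47400} - 2643\right) \left(\frac{1}{56} - 1288\right) = \left(- \frac{125693131}{47400}\right) \left(- \frac{72127}{56}\right) = \frac{114757828603}{33600}$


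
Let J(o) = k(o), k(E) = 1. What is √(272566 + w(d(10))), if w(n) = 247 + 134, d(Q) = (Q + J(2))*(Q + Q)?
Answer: √272947 ≈ 522.44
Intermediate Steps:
J(o) = 1
d(Q) = 2*Q*(1 + Q) (d(Q) = (Q + 1)*(Q + Q) = (1 + Q)*(2*Q) = 2*Q*(1 + Q))
w(n) = 381
√(272566 + w(d(10))) = √(272566 + 381) = √272947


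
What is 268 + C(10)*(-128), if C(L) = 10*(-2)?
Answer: 2828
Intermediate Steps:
C(L) = -20
268 + C(10)*(-128) = 268 - 20*(-128) = 268 + 2560 = 2828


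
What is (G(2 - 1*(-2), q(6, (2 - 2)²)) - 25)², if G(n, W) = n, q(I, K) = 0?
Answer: 441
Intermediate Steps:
(G(2 - 1*(-2), q(6, (2 - 2)²)) - 25)² = ((2 - 1*(-2)) - 25)² = ((2 + 2) - 25)² = (4 - 25)² = (-21)² = 441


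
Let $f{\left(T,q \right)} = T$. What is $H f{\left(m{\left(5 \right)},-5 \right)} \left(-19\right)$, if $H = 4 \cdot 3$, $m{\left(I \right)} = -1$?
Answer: $228$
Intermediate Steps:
$H = 12$
$H f{\left(m{\left(5 \right)},-5 \right)} \left(-19\right) = 12 \left(-1\right) \left(-19\right) = \left(-12\right) \left(-19\right) = 228$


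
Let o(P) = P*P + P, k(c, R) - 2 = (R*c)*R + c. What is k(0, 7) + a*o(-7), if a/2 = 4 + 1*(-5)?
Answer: -82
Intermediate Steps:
k(c, R) = 2 + c + c*R² (k(c, R) = 2 + ((R*c)*R + c) = 2 + (c*R² + c) = 2 + (c + c*R²) = 2 + c + c*R²)
o(P) = P + P² (o(P) = P² + P = P + P²)
a = -2 (a = 2*(4 + 1*(-5)) = 2*(4 - 5) = 2*(-1) = -2)
k(0, 7) + a*o(-7) = (2 + 0 + 0*7²) - (-14)*(1 - 7) = (2 + 0 + 0*49) - (-14)*(-6) = (2 + 0 + 0) - 2*42 = 2 - 84 = -82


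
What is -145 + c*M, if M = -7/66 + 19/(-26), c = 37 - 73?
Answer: -16427/143 ≈ -114.87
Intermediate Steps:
c = -36
M = -359/429 (M = -7*1/66 + 19*(-1/26) = -7/66 - 19/26 = -359/429 ≈ -0.83683)
-145 + c*M = -145 - 36*(-359/429) = -145 + 4308/143 = -16427/143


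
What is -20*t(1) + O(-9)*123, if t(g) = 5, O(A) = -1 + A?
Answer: -1330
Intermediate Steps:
-20*t(1) + O(-9)*123 = -20*5 + (-1 - 9)*123 = -100 - 10*123 = -100 - 1230 = -1330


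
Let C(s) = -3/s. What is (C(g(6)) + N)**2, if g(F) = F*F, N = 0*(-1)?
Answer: 1/144 ≈ 0.0069444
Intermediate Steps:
N = 0
g(F) = F**2
(C(g(6)) + N)**2 = (-3/(6**2) + 0)**2 = (-3/36 + 0)**2 = (-3*1/36 + 0)**2 = (-1/12 + 0)**2 = (-1/12)**2 = 1/144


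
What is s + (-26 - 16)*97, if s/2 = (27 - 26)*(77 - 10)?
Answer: -3940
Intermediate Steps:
s = 134 (s = 2*((27 - 26)*(77 - 10)) = 2*(1*67) = 2*67 = 134)
s + (-26 - 16)*97 = 134 + (-26 - 16)*97 = 134 - 42*97 = 134 - 4074 = -3940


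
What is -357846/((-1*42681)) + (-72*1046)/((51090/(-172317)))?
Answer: 30772920979598/121142905 ≈ 2.5402e+5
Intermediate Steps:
-357846/((-1*42681)) + (-72*1046)/((51090/(-172317))) = -357846/(-42681) - 75312/(51090*(-1/172317)) = -357846*(-1/42681) - 75312/(-17030/57439) = 119282/14227 - 75312*(-57439/17030) = 119282/14227 + 2162922984/8515 = 30772920979598/121142905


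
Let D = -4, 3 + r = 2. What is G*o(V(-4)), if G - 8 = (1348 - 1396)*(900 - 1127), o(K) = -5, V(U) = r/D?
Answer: -54520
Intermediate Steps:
r = -1 (r = -3 + 2 = -1)
V(U) = ¼ (V(U) = -1/(-4) = -1*(-¼) = ¼)
G = 10904 (G = 8 + (1348 - 1396)*(900 - 1127) = 8 - 48*(-227) = 8 + 10896 = 10904)
G*o(V(-4)) = 10904*(-5) = -54520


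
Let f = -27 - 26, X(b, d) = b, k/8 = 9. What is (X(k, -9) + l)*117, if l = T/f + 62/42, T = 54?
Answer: 3145155/371 ≈ 8477.5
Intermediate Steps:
k = 72 (k = 8*9 = 72)
f = -53
l = 509/1113 (l = 54/(-53) + 62/42 = 54*(-1/53) + 62*(1/42) = -54/53 + 31/21 = 509/1113 ≈ 0.45732)
(X(k, -9) + l)*117 = (72 + 509/1113)*117 = (80645/1113)*117 = 3145155/371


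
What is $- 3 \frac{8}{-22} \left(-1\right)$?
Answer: $- \frac{12}{11} \approx -1.0909$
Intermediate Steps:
$- 3 \frac{8}{-22} \left(-1\right) = - 3 \cdot 8 \left(- \frac{1}{22}\right) \left(-1\right) = \left(-3\right) \left(- \frac{4}{11}\right) \left(-1\right) = \frac{12}{11} \left(-1\right) = - \frac{12}{11}$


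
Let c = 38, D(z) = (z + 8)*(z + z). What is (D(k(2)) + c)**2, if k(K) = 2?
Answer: 6084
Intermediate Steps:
D(z) = 2*z*(8 + z) (D(z) = (8 + z)*(2*z) = 2*z*(8 + z))
(D(k(2)) + c)**2 = (2*2*(8 + 2) + 38)**2 = (2*2*10 + 38)**2 = (40 + 38)**2 = 78**2 = 6084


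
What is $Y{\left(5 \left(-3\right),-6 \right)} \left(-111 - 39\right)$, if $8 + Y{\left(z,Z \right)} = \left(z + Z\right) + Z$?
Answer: $5250$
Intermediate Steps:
$Y{\left(z,Z \right)} = -8 + z + 2 Z$ ($Y{\left(z,Z \right)} = -8 + \left(\left(z + Z\right) + Z\right) = -8 + \left(\left(Z + z\right) + Z\right) = -8 + \left(z + 2 Z\right) = -8 + z + 2 Z$)
$Y{\left(5 \left(-3\right),-6 \right)} \left(-111 - 39\right) = \left(-8 + 5 \left(-3\right) + 2 \left(-6\right)\right) \left(-111 - 39\right) = \left(-8 - 15 - 12\right) \left(-150\right) = \left(-35\right) \left(-150\right) = 5250$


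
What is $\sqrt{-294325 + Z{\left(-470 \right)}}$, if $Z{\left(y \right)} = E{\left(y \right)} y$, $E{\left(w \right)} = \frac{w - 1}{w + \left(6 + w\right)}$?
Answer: $\frac{2 i \sqrt{16060183705}}{467} \approx 542.74 i$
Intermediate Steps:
$E{\left(w \right)} = \frac{-1 + w}{6 + 2 w}$
$Z{\left(y \right)} = \frac{y \left(-1 + y\right)}{2 \left(3 + y\right)}$ ($Z{\left(y \right)} = \frac{-1 + y}{2 \left(3 + y\right)} y = \frac{y \left(-1 + y\right)}{2 \left(3 + y\right)}$)
$\sqrt{-294325 + Z{\left(-470 \right)}} = \sqrt{-294325 + \frac{1}{2} \left(-470\right) \frac{1}{3 - 470} \left(-1 - 470\right)} = \sqrt{-294325 + \frac{1}{2} \left(-470\right) \frac{1}{-467} \left(-471\right)} = \sqrt{-294325 + \frac{1}{2} \left(-470\right) \left(- \frac{1}{467}\right) \left(-471\right)} = \sqrt{-294325 - \frac{110685}{467}} = \sqrt{- \frac{137560460}{467}} = \frac{2 i \sqrt{16060183705}}{467}$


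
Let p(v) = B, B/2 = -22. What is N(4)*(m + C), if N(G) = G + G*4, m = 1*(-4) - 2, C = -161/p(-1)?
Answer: -515/11 ≈ -46.818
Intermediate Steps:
B = -44 (B = 2*(-22) = -44)
p(v) = -44
C = 161/44 (C = -161/(-44) = -161*(-1/44) = 161/44 ≈ 3.6591)
m = -6 (m = -4 - 2 = -6)
N(G) = 5*G (N(G) = G + 4*G = 5*G)
N(4)*(m + C) = (5*4)*(-6 + 161/44) = 20*(-103/44) = -515/11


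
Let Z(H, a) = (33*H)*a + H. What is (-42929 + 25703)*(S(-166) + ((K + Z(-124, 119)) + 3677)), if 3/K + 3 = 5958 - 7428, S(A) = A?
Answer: 4089942514152/491 ≈ 8.3298e+9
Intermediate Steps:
Z(H, a) = H + 33*H*a (Z(H, a) = 33*H*a + H = H + 33*H*a)
K = -1/491 (K = 3/(-3 + (5958 - 7428)) = 3/(-3 - 1470) = 3/(-1473) = 3*(-1/1473) = -1/491 ≈ -0.0020367)
(-42929 + 25703)*(S(-166) + ((K + Z(-124, 119)) + 3677)) = (-42929 + 25703)*(-166 + ((-1/491 - 124*(1 + 33*119)) + 3677)) = -17226*(-166 + ((-1/491 - 124*(1 + 3927)) + 3677)) = -17226*(-166 + ((-1/491 - 124*3928) + 3677)) = -17226*(-166 + ((-1/491 - 487072) + 3677)) = -17226*(-166 + (-239152353/491 + 3677)) = -17226*(-166 - 237346946/491) = -17226*(-237428452/491) = 4089942514152/491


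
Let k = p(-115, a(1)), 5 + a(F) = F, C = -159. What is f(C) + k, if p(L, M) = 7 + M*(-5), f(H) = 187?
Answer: 214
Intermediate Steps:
a(F) = -5 + F
p(L, M) = 7 - 5*M
k = 27 (k = 7 - 5*(-5 + 1) = 7 - 5*(-4) = 7 + 20 = 27)
f(C) + k = 187 + 27 = 214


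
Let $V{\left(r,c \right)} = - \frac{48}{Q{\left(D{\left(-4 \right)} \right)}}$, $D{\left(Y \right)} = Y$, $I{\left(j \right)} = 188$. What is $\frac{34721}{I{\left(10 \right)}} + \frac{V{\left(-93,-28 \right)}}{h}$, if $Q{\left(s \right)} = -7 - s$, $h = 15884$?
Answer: $\frac{137877843}{746548} \approx 184.69$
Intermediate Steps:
$V{\left(r,c \right)} = 16$ ($V{\left(r,c \right)} = - \frac{48}{-7 - -4} = - \frac{48}{-7 + 4} = - \frac{48}{-3} = \left(-48\right) \left(- \frac{1}{3}\right) = 16$)
$\frac{34721}{I{\left(10 \right)}} + \frac{V{\left(-93,-28 \right)}}{h} = \frac{34721}{188} + \frac{16}{15884} = 34721 \cdot \frac{1}{188} + 16 \cdot \frac{1}{15884} = \frac{34721}{188} + \frac{4}{3971} = \frac{137877843}{746548}$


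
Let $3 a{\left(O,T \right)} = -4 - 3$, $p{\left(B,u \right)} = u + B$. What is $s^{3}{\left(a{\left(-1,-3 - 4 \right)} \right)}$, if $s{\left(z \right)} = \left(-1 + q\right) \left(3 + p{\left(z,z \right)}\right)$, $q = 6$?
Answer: $- \frac{15625}{27} \approx -578.7$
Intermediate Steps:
$p{\left(B,u \right)} = B + u$
$a{\left(O,T \right)} = - \frac{7}{3}$ ($a{\left(O,T \right)} = \frac{-4 - 3}{3} = \frac{1}{3} \left(-7\right) = - \frac{7}{3}$)
$s{\left(z \right)} = 15 + 10 z$ ($s{\left(z \right)} = \left(-1 + 6\right) \left(3 + \left(z + z\right)\right) = 5 \left(3 + 2 z\right) = 15 + 10 z$)
$s^{3}{\left(a{\left(-1,-3 - 4 \right)} \right)} = \left(15 + 10 \left(- \frac{7}{3}\right)\right)^{3} = \left(15 - \frac{70}{3}\right)^{3} = \left(- \frac{25}{3}\right)^{3} = - \frac{15625}{27}$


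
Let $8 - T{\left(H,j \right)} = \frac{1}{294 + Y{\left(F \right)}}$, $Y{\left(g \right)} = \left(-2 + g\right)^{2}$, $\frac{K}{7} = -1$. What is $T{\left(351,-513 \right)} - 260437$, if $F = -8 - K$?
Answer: $- \frac{78909988}{303} \approx -2.6043 \cdot 10^{5}$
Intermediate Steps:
$K = -7$ ($K = 7 \left(-1\right) = -7$)
$F = -1$ ($F = -8 - -7 = -8 + 7 = -1$)
$T{\left(H,j \right)} = \frac{2423}{303}$ ($T{\left(H,j \right)} = 8 - \frac{1}{294 + \left(-2 - 1\right)^{2}} = 8 - \frac{1}{294 + \left(-3\right)^{2}} = 8 - \frac{1}{294 + 9} = 8 - \frac{1}{303} = \frac{2423}{303}$)
$T{\left(351,-513 \right)} - 260437 = \frac{2423}{303} - 260437 = - \frac{78909988}{303}$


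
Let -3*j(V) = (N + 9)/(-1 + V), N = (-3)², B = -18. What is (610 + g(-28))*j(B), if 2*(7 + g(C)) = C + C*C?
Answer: 5886/19 ≈ 309.79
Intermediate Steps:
N = 9
g(C) = -7 + C/2 + C²/2 (g(C) = -7 + (C + C*C)/2 = -7 + (C + C²)/2 = -7 + (C/2 + C²/2) = -7 + C/2 + C²/2)
j(V) = -6/(-1 + V) (j(V) = -(9 + 9)/(3*(-1 + V)) = -6/(-1 + V))
(610 + g(-28))*j(B) = (610 + (-7 + (½)*(-28) + (½)*(-28)²))*(-6/(-1 - 18)) = (610 + (-7 - 14 + (½)*784))*(-6/(-19)) = (610 + (-7 - 14 + 392))*(-6*(-1/19)) = (610 + 371)*(6/19) = 981*(6/19) = 5886/19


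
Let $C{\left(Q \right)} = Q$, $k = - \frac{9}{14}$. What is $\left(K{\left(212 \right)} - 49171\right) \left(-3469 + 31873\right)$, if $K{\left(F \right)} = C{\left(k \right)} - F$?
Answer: $- \frac{9818850942}{7} \approx -1.4027 \cdot 10^{9}$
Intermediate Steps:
$k = - \frac{9}{14}$ ($k = \left(-9\right) \frac{1}{14} = - \frac{9}{14} \approx -0.64286$)
$K{\left(F \right)} = - \frac{9}{14} - F$
$\left(K{\left(212 \right)} - 49171\right) \left(-3469 + 31873\right) = \left(\left(- \frac{9}{14} - 212\right) - 49171\right) \left(-3469 + 31873\right) = \left(\left(- \frac{9}{14} - 212\right) - 49171\right) 28404 = \left(- \frac{2977}{14} - 49171\right) 28404 = \left(- \frac{691371}{14}\right) 28404 = - \frac{9818850942}{7}$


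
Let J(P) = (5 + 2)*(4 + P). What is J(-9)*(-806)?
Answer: 28210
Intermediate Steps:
J(P) = 28 + 7*P (J(P) = 7*(4 + P) = 28 + 7*P)
J(-9)*(-806) = (28 + 7*(-9))*(-806) = (28 - 63)*(-806) = -35*(-806) = 28210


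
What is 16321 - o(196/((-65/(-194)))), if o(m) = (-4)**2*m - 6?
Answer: 452871/65 ≈ 6967.3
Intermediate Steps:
o(m) = -6 + 16*m (o(m) = 16*m - 6 = -6 + 16*m)
16321 - o(196/((-65/(-194)))) = 16321 - (-6 + 16*(196/((-65/(-194))))) = 16321 - (-6 + 16*(196/((-65*(-1/194))))) = 16321 - (-6 + 16*(196/(65/194))) = 16321 - (-6 + 16*(196*(194/65))) = 16321 - (-6 + 16*(38024/65)) = 16321 - (-6 + 608384/65) = 16321 - 1*607994/65 = 16321 - 607994/65 = 452871/65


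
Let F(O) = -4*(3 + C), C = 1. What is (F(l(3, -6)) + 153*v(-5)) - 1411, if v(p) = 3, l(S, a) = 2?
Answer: -968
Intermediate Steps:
F(O) = -16 (F(O) = -4*(3 + 1) = -4*4 = -16)
(F(l(3, -6)) + 153*v(-5)) - 1411 = (-16 + 153*3) - 1411 = (-16 + 459) - 1411 = 443 - 1411 = -968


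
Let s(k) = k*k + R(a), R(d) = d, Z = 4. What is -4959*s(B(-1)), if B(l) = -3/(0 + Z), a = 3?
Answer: -282663/16 ≈ -17666.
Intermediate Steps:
B(l) = -3/4 (B(l) = -3/(0 + 4) = -3/4)
s(k) = 3 + k**2 (s(k) = k*k + 3 = k**2 + 3 = 3 + k**2)
-4959*s(B(-1)) = -4959*(3 + (-3/4)**2) = -4959*(3 + 9/16) = -4959*57/16 = -282663/16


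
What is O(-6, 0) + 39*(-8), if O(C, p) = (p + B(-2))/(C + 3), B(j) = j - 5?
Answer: -929/3 ≈ -309.67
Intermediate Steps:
B(j) = -5 + j
O(C, p) = (-7 + p)/(3 + C) (O(C, p) = (p + (-5 - 2))/(C + 3) = (p - 7)/(3 + C) = (-7 + p)/(3 + C))
O(-6, 0) + 39*(-8) = (-7 + 0)/(3 - 6) + 39*(-8) = -7/(-3) - 312 = -1/3*(-7) - 312 = 7/3 - 312 = -929/3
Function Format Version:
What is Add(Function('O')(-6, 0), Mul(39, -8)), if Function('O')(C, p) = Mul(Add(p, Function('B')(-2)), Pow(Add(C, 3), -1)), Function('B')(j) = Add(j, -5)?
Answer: Rational(-929, 3) ≈ -309.67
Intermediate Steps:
Function('B')(j) = Add(-5, j)
Function('O')(C, p) = Mul(Pow(Add(3, C), -1), Add(-7, p)) (Function('O')(C, p) = Mul(Add(p, Add(-5, -2)), Pow(Add(C, 3), -1)) = Mul(Add(p, -7), Pow(Add(3, C), -1)) = Mul(Add(-7, p), Pow(Add(3, C), -1)) = Mul(Pow(Add(3, C), -1), Add(-7, p)))
Add(Function('O')(-6, 0), Mul(39, -8)) = Add(Mul(Pow(Add(3, -6), -1), Add(-7, 0)), Mul(39, -8)) = Add(Mul(Pow(-3, -1), -7), -312) = Add(Mul(Rational(-1, 3), -7), -312) = Add(Rational(7, 3), -312) = Rational(-929, 3)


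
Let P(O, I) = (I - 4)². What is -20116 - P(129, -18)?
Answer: -20600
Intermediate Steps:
P(O, I) = (-4 + I)²
-20116 - P(129, -18) = -20116 - (-4 - 18)² = -20116 - 1*(-22)² = -20116 - 1*484 = -20116 - 484 = -20600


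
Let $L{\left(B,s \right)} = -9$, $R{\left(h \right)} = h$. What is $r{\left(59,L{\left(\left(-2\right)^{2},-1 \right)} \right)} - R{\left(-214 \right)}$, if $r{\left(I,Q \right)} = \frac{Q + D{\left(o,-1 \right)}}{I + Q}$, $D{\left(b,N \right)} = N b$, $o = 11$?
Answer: $\frac{1068}{5} \approx 213.6$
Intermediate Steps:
$r{\left(I,Q \right)} = \frac{-11 + Q}{I + Q}$ ($r{\left(I,Q \right)} = \frac{Q - 11}{I + Q} = \frac{-11 + Q}{I + Q}$)
$r{\left(59,L{\left(\left(-2\right)^{2},-1 \right)} \right)} - R{\left(-214 \right)} = \frac{-11 - 9}{59 - 9} - -214 = \frac{1}{50} \left(-20\right) + 214 = - \frac{2}{5} + 214 = \frac{1068}{5}$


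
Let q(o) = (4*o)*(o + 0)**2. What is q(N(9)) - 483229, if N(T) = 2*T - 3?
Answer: -469729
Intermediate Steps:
N(T) = -3 + 2*T
q(o) = 4*o**3 (q(o) = (4*o)*o**2 = 4*o**3)
q(N(9)) - 483229 = 4*(-3 + 2*9)**3 - 483229 = 4*(-3 + 18)**3 - 483229 = 4*15**3 - 483229 = 4*3375 - 483229 = 13500 - 483229 = -469729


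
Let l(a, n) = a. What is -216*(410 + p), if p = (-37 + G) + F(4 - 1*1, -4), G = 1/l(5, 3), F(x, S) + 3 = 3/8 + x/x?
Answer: -401301/5 ≈ -80260.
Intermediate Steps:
F(x, S) = -13/8 (F(x, S) = -3 + (3/8 + x/x) = -3 + (3*(1/8) + 1) = -3 + (3/8 + 1) = -3 + 11/8 = -13/8)
G = 1/5 ≈ 0.20000
p = -1537/40 (p = (-37 + 1/5) - 13/8 = -184/5 - 13/8 = -1537/40 ≈ -38.425)
-216*(410 + p) = -216*(410 - 1537/40) = -216*14863/40 = -401301/5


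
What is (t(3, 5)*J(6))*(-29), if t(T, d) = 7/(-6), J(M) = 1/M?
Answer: 203/36 ≈ 5.6389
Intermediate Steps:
t(T, d) = -7/6 (t(T, d) = 7*(-⅙) = -7/6)
(t(3, 5)*J(6))*(-29) = -7/6/6*(-29) = -7/6*⅙*(-29) = -7/36*(-29) = 203/36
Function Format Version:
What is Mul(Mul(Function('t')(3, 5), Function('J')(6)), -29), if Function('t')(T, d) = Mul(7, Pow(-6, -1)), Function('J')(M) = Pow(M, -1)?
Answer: Rational(203, 36) ≈ 5.6389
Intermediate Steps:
Function('t')(T, d) = Rational(-7, 6) (Function('t')(T, d) = Mul(7, Rational(-1, 6)) = Rational(-7, 6))
Mul(Mul(Function('t')(3, 5), Function('J')(6)), -29) = Mul(Mul(Rational(-7, 6), Pow(6, -1)), -29) = Mul(Mul(Rational(-7, 6), Rational(1, 6)), -29) = Mul(Rational(-7, 36), -29) = Rational(203, 36)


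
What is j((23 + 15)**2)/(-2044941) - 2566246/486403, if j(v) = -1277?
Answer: -5247200524855/994665437223 ≈ -5.2753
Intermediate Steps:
j((23 + 15)**2)/(-2044941) - 2566246/486403 = -1277/(-2044941) - 2566246/486403 = -1277*(-1/2044941) - 2566246*1/486403 = 1277/2044941 - 2566246/486403 = -5247200524855/994665437223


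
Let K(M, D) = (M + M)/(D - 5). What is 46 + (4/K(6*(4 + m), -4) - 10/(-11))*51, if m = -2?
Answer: 349/22 ≈ 15.864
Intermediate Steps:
K(M, D) = 2*M/(-5 + D) (K(M, D) = (2*M)/(-5 + D) = 2*M/(-5 + D))
46 + (4/K(6*(4 + m), -4) - 10/(-11))*51 = 46 + (4/((2*(6*(4 - 2))/(-5 - 4))) - 10/(-11))*51 = 46 + (4/((2*(6*2)/(-9))) - 10*(-1/11))*51 = 46 + (4/((2*12*(-⅑))) + 10/11)*51 = 46 + (4/(-8/3) + 10/11)*51 = 46 + (4*(-3/8) + 10/11)*51 = 46 + (-3/2 + 10/11)*51 = 46 - 13/22*51 = 46 - 663/22 = 349/22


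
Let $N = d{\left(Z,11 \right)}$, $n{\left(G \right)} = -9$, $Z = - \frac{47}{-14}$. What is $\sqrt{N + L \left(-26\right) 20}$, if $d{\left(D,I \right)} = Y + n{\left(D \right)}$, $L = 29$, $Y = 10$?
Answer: $i \sqrt{15079} \approx 122.8 i$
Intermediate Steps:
$Z = \frac{47}{14}$ ($Z = \left(-47\right) \left(- \frac{1}{14}\right) = \frac{47}{14} \approx 3.3571$)
$d{\left(D,I \right)} = 1$ ($d{\left(D,I \right)} = 10 - 9 = 1$)
$N = 1$
$\sqrt{N + L \left(-26\right) 20} = \sqrt{1 + 29 \left(-26\right) 20} = \sqrt{1 - 15080} = \sqrt{-15079} = i \sqrt{15079}$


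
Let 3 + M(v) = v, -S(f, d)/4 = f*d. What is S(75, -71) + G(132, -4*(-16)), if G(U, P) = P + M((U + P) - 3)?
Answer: 21554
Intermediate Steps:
S(f, d) = -4*d*f (S(f, d) = -4*f*d = -4*d*f)
M(v) = -3 + v
G(U, P) = -6 + U + 2*P (G(U, P) = P + (-3 + ((U + P) - 3)) = P + (-3 + ((P + U) - 3)) = P + (-3 + (-3 + P + U)) = P + (-6 + P + U) = -6 + U + 2*P)
S(75, -71) + G(132, -4*(-16)) = -4*(-71)*75 + (-6 + 132 + 2*(-4*(-16))) = 21300 + (-6 + 132 + 2*64) = 21300 + (-6 + 132 + 128) = 21300 + 254 = 21554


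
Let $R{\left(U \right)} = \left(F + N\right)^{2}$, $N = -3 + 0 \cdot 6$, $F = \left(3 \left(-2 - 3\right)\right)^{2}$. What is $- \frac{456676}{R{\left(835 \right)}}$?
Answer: $- \frac{114169}{12321} \approx -9.2662$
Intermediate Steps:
$F = 225$ ($F = \left(3 \left(-5\right)\right)^{2} = \left(-15\right)^{2} = 225$)
$N = -3$ ($N = -3 + 0 = -3$)
$R{\left(U \right)} = 49284$ ($R{\left(U \right)} = \left(225 - 3\right)^{2} = 222^{2} = 49284$)
$- \frac{456676}{R{\left(835 \right)}} = - \frac{456676}{49284} = \left(-456676\right) \frac{1}{49284} = - \frac{114169}{12321}$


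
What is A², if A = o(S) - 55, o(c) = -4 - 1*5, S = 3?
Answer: 4096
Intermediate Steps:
o(c) = -9 (o(c) = -4 - 5 = -9)
A = -64 (A = -9 - 55 = -64)
A² = (-64)² = 4096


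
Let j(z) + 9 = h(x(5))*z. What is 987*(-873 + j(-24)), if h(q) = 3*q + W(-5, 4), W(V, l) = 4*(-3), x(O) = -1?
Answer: -515214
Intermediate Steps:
W(V, l) = -12
h(q) = -12 + 3*q (h(q) = 3*q - 12 = -12 + 3*q)
j(z) = -9 - 15*z (j(z) = -9 + (-12 + 3*(-1))*z = -9 + (-12 - 3)*z = -9 - 15*z)
987*(-873 + j(-24)) = 987*(-873 + (-9 - 15*(-24))) = 987*(-873 + (-9 + 360)) = 987*(-873 + 351) = 987*(-522) = -515214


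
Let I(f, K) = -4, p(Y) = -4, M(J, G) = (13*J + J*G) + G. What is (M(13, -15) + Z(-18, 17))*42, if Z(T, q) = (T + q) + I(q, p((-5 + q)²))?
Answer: -1932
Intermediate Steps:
M(J, G) = G + 13*J + G*J (M(J, G) = (13*J + G*J) + G = G + 13*J + G*J)
Z(T, q) = -4 + T + q (Z(T, q) = (T + q) - 4 = -4 + T + q)
(M(13, -15) + Z(-18, 17))*42 = ((-15 + 13*13 - 15*13) + (-4 - 18 + 17))*42 = ((-15 + 169 - 195) - 5)*42 = (-41 - 5)*42 = -46*42 = -1932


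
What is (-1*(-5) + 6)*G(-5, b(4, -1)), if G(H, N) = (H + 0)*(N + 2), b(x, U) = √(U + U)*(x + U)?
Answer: -110 - 165*I*√2 ≈ -110.0 - 233.35*I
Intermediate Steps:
b(x, U) = √2*√U*(U + x) (b(x, U) = √(2*U)*(U + x) = (√2*√U)*(U + x) = √2*√U*(U + x))
G(H, N) = H*(2 + N)
(-1*(-5) + 6)*G(-5, b(4, -1)) = (-1*(-5) + 6)*(-5*(2 + √2*√(-1)*(-1 + 4))) = (5 + 6)*(-5*(2 + √2*I*3)) = 11*(-5*(2 + 3*I*√2)) = 11*(-10 - 15*I*√2) = -110 - 165*I*√2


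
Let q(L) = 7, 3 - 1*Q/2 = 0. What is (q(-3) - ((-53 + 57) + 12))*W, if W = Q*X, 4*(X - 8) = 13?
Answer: -1215/2 ≈ -607.50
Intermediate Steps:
X = 45/4 (X = 8 + (¼)*13 = 8 + 13/4 = 45/4 ≈ 11.250)
Q = 6 (Q = 6 - 2*0 = 6 + 0 = 6)
W = 135/2 (W = 6*(45/4) = 135/2 ≈ 67.500)
(q(-3) - ((-53 + 57) + 12))*W = (7 - ((-53 + 57) + 12))*(135/2) = (7 - (4 + 12))*(135/2) = (7 - 1*16)*(135/2) = (7 - 16)*(135/2) = -9*135/2 = -1215/2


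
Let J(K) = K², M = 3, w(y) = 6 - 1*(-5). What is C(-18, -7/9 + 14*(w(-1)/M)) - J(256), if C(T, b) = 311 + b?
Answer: -586570/9 ≈ -65174.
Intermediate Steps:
w(y) = 11 (w(y) = 6 + 5 = 11)
C(-18, -7/9 + 14*(w(-1)/M)) - J(256) = (311 + (-7/9 + 14*(11/3))) - 1*256² = (311 + (-7*⅑ + 14*(11*(⅓)))) - 1*65536 = (311 + (-7/9 + 14*(11/3))) - 65536 = (311 + (-7/9 + 154/3)) - 65536 = (311 + 455/9) - 65536 = 3254/9 - 65536 = -586570/9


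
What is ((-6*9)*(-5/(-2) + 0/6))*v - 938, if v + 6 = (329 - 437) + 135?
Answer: -3773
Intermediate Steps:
v = 21 (v = -6 + ((329 - 437) + 135) = -6 + (-108 + 135) = -6 + 27 = 21)
((-6*9)*(-5/(-2) + 0/6))*v - 938 = ((-6*9)*(-5/(-2) + 0/6))*21 - 938 = -54*(-5*(-1/2) + 0*(1/6))*21 - 938 = -54*(5/2 + 0)*21 - 938 = -54*5/2*21 - 938 = -135*21 - 938 = -2835 - 938 = -3773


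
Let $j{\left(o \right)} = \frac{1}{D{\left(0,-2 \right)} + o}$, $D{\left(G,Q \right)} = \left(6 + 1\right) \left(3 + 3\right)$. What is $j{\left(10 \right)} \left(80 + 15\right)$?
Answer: $\frac{95}{52} \approx 1.8269$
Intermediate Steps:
$D{\left(G,Q \right)} = 42$ ($D{\left(G,Q \right)} = 7 \cdot 6 = 42$)
$j{\left(o \right)} = \frac{1}{42 + o}$
$j{\left(10 \right)} \left(80 + 15\right) = \frac{80 + 15}{42 + 10} = \frac{1}{52} \cdot 95 = \frac{95}{52}$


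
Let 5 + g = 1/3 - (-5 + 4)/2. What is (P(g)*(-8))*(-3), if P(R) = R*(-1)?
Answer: 100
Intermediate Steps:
g = -25/6 (g = -5 + (1/3 - (-5 + 4)/2) = -5 + (1*(1/3) - 1*(-1)*(1/2)) = -5 + (1/3 + 1*(1/2)) = -5 + (1/3 + 1/2) = -5 + 5/6 = -25/6 ≈ -4.1667)
P(R) = -R
(P(g)*(-8))*(-3) = (-1*(-25/6)*(-8))*(-3) = ((25/6)*(-8))*(-3) = -100/3*(-3) = 100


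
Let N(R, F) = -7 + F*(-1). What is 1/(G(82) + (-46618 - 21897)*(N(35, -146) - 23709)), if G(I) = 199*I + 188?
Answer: 1/1614915056 ≈ 6.1923e-10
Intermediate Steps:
N(R, F) = -7 - F
G(I) = 188 + 199*I
1/(G(82) + (-46618 - 21897)*(N(35, -146) - 23709)) = 1/((188 + 199*82) + (-46618 - 21897)*((-7 - 1*(-146)) - 23709)) = 1/((188 + 16318) - 68515*((-7 + 146) - 23709)) = 1/(16506 - 68515*(139 - 23709)) = 1/(16506 - 68515*(-23570)) = 1/(16506 + 1614898550) = 1/1614915056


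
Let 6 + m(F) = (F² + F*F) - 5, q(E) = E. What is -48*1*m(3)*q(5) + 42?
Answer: -1638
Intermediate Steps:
m(F) = -11 + 2*F² (m(F) = -6 + ((F² + F*F) - 5) = -6 + ((F² + F²) - 5) = -6 + (2*F² - 5) = -6 + (-5 + 2*F²) = -11 + 2*F²)
-48*1*m(3)*q(5) + 42 = -48*1*(-11 + 2*3²)*5 + 42 = -48*1*(-11 + 2*9)*5 + 42 = -48*1*(-11 + 18)*5 + 42 = -48*1*7*5 + 42 = -336*5 + 42 = -48*35 + 42 = -1680 + 42 = -1638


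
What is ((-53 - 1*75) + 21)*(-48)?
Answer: 5136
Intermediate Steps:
((-53 - 1*75) + 21)*(-48) = ((-53 - 75) + 21)*(-48) = (-128 + 21)*(-48) = -107*(-48) = 5136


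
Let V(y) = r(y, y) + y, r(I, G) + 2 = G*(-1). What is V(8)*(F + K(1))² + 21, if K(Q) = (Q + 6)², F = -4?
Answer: -4029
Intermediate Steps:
K(Q) = (6 + Q)²
r(I, G) = -2 - G (r(I, G) = -2 + G*(-1) = -2 - G)
V(y) = -2 (V(y) = (-2 - y) + y = -2)
V(8)*(F + K(1))² + 21 = -2*(-4 + (6 + 1)²)² + 21 = -2*(-4 + 7²)² + 21 = -2*(-4 + 49)² + 21 = -2*45² + 21 = -2*2025 + 21 = -4050 + 21 = -4029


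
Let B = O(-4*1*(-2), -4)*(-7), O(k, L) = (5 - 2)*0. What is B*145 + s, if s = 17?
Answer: 17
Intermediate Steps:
O(k, L) = 0 (O(k, L) = 3*0 = 0)
B = 0 (B = 0*(-7) = 0)
B*145 + s = 0*145 + 17 = 0 + 17 = 17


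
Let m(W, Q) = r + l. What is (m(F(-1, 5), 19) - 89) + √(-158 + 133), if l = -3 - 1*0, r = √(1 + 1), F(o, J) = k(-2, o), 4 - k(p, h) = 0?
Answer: -92 + √2 + 5*I ≈ -90.586 + 5.0*I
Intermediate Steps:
k(p, h) = 4 (k(p, h) = 4 - 1*0 = 4 + 0 = 4)
F(o, J) = 4
r = √2 ≈ 1.4142
l = -3 (l = -3 + 0 = -3)
m(W, Q) = -3 + √2 (m(W, Q) = √2 - 3 = -3 + √2)
(m(F(-1, 5), 19) - 89) + √(-158 + 133) = ((-3 + √2) - 89) + √(-158 + 133) = (-92 + √2) + √(-25) = (-92 + √2) + 5*I = -92 + √2 + 5*I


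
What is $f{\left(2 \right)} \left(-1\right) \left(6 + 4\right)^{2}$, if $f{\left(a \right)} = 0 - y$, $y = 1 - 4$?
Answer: $-300$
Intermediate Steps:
$y = -3$
$f{\left(a \right)} = 3$ ($f{\left(a \right)} = 0 - -3 = 0 + 3 = 3$)
$f{\left(2 \right)} \left(-1\right) \left(6 + 4\right)^{2} = 3 \left(-1\right) \left(6 + 4\right)^{2} = - 3 \cdot 10^{2} = \left(-3\right) 100 = -300$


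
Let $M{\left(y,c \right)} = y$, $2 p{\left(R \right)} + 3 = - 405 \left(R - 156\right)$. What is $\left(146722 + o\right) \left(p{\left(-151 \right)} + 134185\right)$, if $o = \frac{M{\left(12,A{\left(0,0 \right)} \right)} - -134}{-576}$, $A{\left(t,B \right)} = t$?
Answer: $\frac{8296980955913}{288} \approx 2.8809 \cdot 10^{10}$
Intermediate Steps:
$p{\left(R \right)} = \frac{63177}{2} - \frac{405 R}{2}$ ($p{\left(R \right)} = - \frac{3}{2} + \frac{\left(-405\right) \left(R - 156\right)}{2} = - \frac{3}{2} + \frac{\left(-405\right) \left(-156 + R\right)}{2} = - \frac{3}{2} + \frac{63180 - 405 R}{2} = - \frac{3}{2} - \left(-31590 + \frac{405 R}{2}\right) = \frac{63177}{2} - \frac{405 R}{2}$)
$o = - \frac{73}{288}$ ($o = \frac{12 - -134}{-576} = \left(12 + 134\right) \left(- \frac{1}{576}\right) = 146 \left(- \frac{1}{576}\right) = - \frac{73}{288} \approx -0.25347$)
$\left(146722 + o\right) \left(p{\left(-151 \right)} + 134185\right) = \left(146722 - \frac{73}{288}\right) \left(\left(\frac{63177}{2} - - \frac{61155}{2}\right) + 134185\right) = \frac{42255863 \left(\left(\frac{63177}{2} + \frac{61155}{2}\right) + 134185\right)}{288} = \frac{42255863 \left(62166 + 134185\right)}{288} = \frac{42255863}{288} \cdot 196351 = \frac{8296980955913}{288}$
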